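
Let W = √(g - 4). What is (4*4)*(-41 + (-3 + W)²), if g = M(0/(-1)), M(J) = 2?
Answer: -544 - 96*I*√2 ≈ -544.0 - 135.76*I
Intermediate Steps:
g = 2
W = I*√2 (W = √(2 - 4) = √(-2) = I*√2 ≈ 1.4142*I)
(4*4)*(-41 + (-3 + W)²) = (4*4)*(-41 + (-3 + I*√2)²) = 16*(-41 + (-3 + I*√2)²) = -656 + 16*(-3 + I*√2)²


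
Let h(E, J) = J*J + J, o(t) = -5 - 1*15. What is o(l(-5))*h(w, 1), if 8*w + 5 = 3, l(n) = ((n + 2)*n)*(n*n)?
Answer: -40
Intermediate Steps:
l(n) = n³*(2 + n) (l(n) = ((2 + n)*n)*n² = (n*(2 + n))*n² = n³*(2 + n))
w = -¼ (w = -5/8 + (⅛)*3 = -5/8 + 3/8 = -¼ ≈ -0.25000)
o(t) = -20 (o(t) = -5 - 15 = -20)
h(E, J) = J + J² (h(E, J) = J² + J = J + J²)
o(l(-5))*h(w, 1) = -20*(1 + 1) = -20*2 = -40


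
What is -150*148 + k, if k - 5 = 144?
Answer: -22051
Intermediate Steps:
k = 149 (k = 5 + 144 = 149)
-150*148 + k = -150*148 + 149 = -22200 + 149 = -22051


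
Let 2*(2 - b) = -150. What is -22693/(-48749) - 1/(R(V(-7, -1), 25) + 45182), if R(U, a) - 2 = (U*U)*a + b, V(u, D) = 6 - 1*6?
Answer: 1027059124/2206428489 ≈ 0.46549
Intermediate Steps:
V(u, D) = 0 (V(u, D) = 6 - 6 = 0)
b = 77 (b = 2 - ½*(-150) = 2 + 75 = 77)
R(U, a) = 79 + a*U² (R(U, a) = 2 + ((U*U)*a + 77) = 2 + (U²*a + 77) = 2 + (a*U² + 77) = 2 + (77 + a*U²) = 79 + a*U²)
-22693/(-48749) - 1/(R(V(-7, -1), 25) + 45182) = -22693/(-48749) - 1/((79 + 25*0²) + 45182) = -22693*(-1)/48749 - 1/((79 + 25*0) + 45182) = -1*(-22693/48749) - 1/((79 + 0) + 45182) = 22693/48749 - 1/(79 + 45182) = 22693/48749 - 1/45261 = 1027059124/2206428489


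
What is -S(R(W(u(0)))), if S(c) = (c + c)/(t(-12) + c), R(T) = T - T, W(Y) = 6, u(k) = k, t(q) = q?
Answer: 0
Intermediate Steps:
R(T) = 0
S(c) = 2*c/(-12 + c) (S(c) = (c + c)/(-12 + c) = (2*c)/(-12 + c) = 2*c/(-12 + c))
-S(R(W(u(0)))) = -2*0/(-12 + 0) = -2*0/(-12) = -2*0*(-1)/12 = -1*0 = 0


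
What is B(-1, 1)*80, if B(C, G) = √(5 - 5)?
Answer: 0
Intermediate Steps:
B(C, G) = 0 (B(C, G) = √0 = 0)
B(-1, 1)*80 = 0*80 = 0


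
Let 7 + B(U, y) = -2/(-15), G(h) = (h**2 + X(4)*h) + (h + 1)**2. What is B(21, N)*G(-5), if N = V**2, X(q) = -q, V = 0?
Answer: -6283/15 ≈ -418.87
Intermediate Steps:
N = 0 (N = 0**2 = 0)
G(h) = h**2 + (1 + h)**2 - 4*h (G(h) = (h**2 + (-1*4)*h) + (h + 1)**2 = (h**2 - 4*h) + (1 + h)**2 = h**2 + (1 + h)**2 - 4*h)
B(U, y) = -103/15 (B(U, y) = -7 - 2/(-15) = -7 - 2*(-1/15) = -7 + 2/15 = -103/15)
B(21, N)*G(-5) = -103*(1 - 2*(-5) + 2*(-5)**2)/15 = -103*(1 + 10 + 2*25)/15 = -103*(1 + 10 + 50)/15 = -103/15*61 = -6283/15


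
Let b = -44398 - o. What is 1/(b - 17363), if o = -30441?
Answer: -1/31320 ≈ -3.1928e-5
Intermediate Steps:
b = -13957 (b = -44398 - 1*(-30441) = -44398 + 30441 = -13957)
1/(b - 17363) = 1/(-13957 - 17363) = 1/(-31320) = -1/31320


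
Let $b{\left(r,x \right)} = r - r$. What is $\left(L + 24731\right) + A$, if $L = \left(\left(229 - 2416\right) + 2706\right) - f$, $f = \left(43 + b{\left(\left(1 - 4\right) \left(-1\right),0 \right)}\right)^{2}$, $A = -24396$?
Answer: $-995$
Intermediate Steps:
$b{\left(r,x \right)} = 0$
$f = 1849$ ($f = \left(43 + 0\right)^{2} = 43^{2} = 1849$)
$L = -1330$ ($L = \left(\left(229 - 2416\right) + 2706\right) - 1849 = \left(-2187 + 2706\right) - 1849 = 519 - 1849 = -1330$)
$\left(L + 24731\right) + A = \left(-1330 + 24731\right) - 24396 = 23401 - 24396 = -995$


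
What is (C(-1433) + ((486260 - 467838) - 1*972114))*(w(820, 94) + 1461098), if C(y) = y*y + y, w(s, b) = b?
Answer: 1604920689888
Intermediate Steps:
C(y) = y + y**2 (C(y) = y**2 + y = y + y**2)
(C(-1433) + ((486260 - 467838) - 1*972114))*(w(820, 94) + 1461098) = (-1433*(1 - 1433) + ((486260 - 467838) - 1*972114))*(94 + 1461098) = (-1433*(-1432) + (18422 - 972114))*1461192 = (2052056 - 953692)*1461192 = 1098364*1461192 = 1604920689888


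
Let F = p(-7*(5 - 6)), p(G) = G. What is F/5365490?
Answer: 7/5365490 ≈ 1.3046e-6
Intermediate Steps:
F = 7 (F = -7*(5 - 6) = -7*(-1) = 7)
F/5365490 = 7/5365490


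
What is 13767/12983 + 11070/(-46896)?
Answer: 83649237/101475128 ≈ 0.82433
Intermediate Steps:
13767/12983 + 11070/(-46896) = 13767*(1/12983) + 11070*(-1/46896) = 13767/12983 - 1845/7816 = 83649237/101475128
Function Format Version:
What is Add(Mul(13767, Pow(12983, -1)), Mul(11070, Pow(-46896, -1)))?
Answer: Rational(83649237, 101475128) ≈ 0.82433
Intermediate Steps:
Add(Mul(13767, Pow(12983, -1)), Mul(11070, Pow(-46896, -1))) = Add(Mul(13767, Rational(1, 12983)), Mul(11070, Rational(-1, 46896))) = Add(Rational(13767, 12983), Rational(-1845, 7816)) = Rational(83649237, 101475128)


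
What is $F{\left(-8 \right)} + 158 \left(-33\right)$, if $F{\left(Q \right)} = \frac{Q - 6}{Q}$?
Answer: $- \frac{20849}{4} \approx -5212.3$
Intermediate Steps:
$F{\left(Q \right)} = \frac{-6 + Q}{Q}$
$F{\left(-8 \right)} + 158 \left(-33\right) = \frac{-6 - 8}{-8} + 158 \left(-33\right) = \left(- \frac{1}{8}\right) \left(-14\right) - 5214 = \frac{7}{4} - 5214 = - \frac{20849}{4}$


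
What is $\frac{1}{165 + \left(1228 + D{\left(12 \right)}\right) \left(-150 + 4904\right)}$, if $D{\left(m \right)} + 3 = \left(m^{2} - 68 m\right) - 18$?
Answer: $\frac{1}{2543555} \approx 3.9315 \cdot 10^{-7}$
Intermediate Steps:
$D{\left(m \right)} = -21 + m^{2} - 68 m$ ($D{\left(m \right)} = -3 - \left(18 - m^{2} + 68 m\right) = -21 + m^{2} - 68 m$)
$\frac{1}{165 + \left(1228 + D{\left(12 \right)}\right) \left(-150 + 4904\right)} = \frac{1}{165 + \left(1228 - \left(837 - 144\right)\right) \left(-150 + 4904\right)} = \frac{1}{165 + \left(1228 - 693\right) 4754} = \frac{1}{165 + 535 \cdot 4754} = \frac{1}{165 + 2543390} = \frac{1}{2543555}$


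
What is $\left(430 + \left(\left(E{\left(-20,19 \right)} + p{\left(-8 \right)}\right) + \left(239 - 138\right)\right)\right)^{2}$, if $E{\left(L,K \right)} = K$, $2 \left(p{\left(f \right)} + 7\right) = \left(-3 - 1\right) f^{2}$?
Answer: $172225$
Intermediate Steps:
$p{\left(f \right)} = -7 - 2 f^{2}$ ($p{\left(f \right)} = -7 + \frac{\left(-3 - 1\right) f^{2}}{2} = -7 + \frac{\left(-4\right) f^{2}}{2} = -7 - 2 f^{2}$)
$\left(430 + \left(\left(E{\left(-20,19 \right)} + p{\left(-8 \right)}\right) + \left(239 - 138\right)\right)\right)^{2} = \left(430 + \left(\left(19 - \left(7 + 2 \left(-8\right)^{2}\right)\right) + \left(239 - 138\right)\right)\right)^{2} = \left(430 + \left(\left(19 - 135\right) + \left(239 - 138\right)\right)\right)^{2} = \left(430 + \left(\left(19 - 135\right) + 101\right)\right)^{2} = \left(430 + \left(-116 + 101\right)\right)^{2} = \left(430 - 15\right)^{2} = 415^{2} = 172225$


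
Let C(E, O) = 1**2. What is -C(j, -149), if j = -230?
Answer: -1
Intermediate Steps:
C(E, O) = 1
-C(j, -149) = -1*1 = -1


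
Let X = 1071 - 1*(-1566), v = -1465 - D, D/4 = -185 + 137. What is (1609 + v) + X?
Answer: 2973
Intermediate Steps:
D = -192 (D = 4*(-185 + 137) = 4*(-48) = -192)
v = -1273 (v = -1465 - 1*(-192) = -1465 + 192 = -1273)
X = 2637 (X = 1071 + 1566 = 2637)
(1609 + v) + X = (1609 - 1273) + 2637 = 336 + 2637 = 2973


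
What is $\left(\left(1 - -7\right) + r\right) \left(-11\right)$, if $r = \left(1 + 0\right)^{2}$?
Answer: $-99$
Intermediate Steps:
$r = 1$ ($r = 1^{2} = 1$)
$\left(\left(1 - -7\right) + r\right) \left(-11\right) = \left(\left(1 - -7\right) + 1\right) \left(-11\right) = \left(\left(1 + 7\right) + 1\right) \left(-11\right) = \left(8 + 1\right) \left(-11\right) = 9 \left(-11\right) = -99$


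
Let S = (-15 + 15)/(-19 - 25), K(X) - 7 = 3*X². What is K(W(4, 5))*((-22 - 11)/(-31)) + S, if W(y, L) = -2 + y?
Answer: 627/31 ≈ 20.226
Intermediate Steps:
K(X) = 7 + 3*X²
S = 0 (S = 0/(-44) = 0*(-1/44) = 0)
K(W(4, 5))*((-22 - 11)/(-31)) + S = (7 + 3*(-2 + 4)²)*((-22 - 11)/(-31)) + 0 = (7 + 3*2²)*(-33*(-1/31)) + 0 = (7 + 3*4)*(33/31) + 0 = (7 + 12)*(33/31) + 0 = 19*(33/31) + 0 = 627/31 + 0 = 627/31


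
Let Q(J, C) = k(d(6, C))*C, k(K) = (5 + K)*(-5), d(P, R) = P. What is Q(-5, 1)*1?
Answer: -55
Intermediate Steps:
k(K) = -25 - 5*K
Q(J, C) = -55*C (Q(J, C) = (-25 - 5*6)*C = (-25 - 30)*C = -55*C)
Q(-5, 1)*1 = -55*1*1 = -55*1 = -55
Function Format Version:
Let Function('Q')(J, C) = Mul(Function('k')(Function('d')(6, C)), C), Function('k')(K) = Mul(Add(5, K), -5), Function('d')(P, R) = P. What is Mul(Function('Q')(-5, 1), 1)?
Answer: -55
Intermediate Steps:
Function('k')(K) = Add(-25, Mul(-5, K))
Function('Q')(J, C) = Mul(-55, C) (Function('Q')(J, C) = Mul(Add(-25, Mul(-5, 6)), C) = Mul(Add(-25, -30), C) = Mul(-55, C))
Mul(Function('Q')(-5, 1), 1) = Mul(Mul(-55, 1), 1) = Mul(-55, 1) = -55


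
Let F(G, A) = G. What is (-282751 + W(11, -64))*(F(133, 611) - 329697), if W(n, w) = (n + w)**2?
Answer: 92258805288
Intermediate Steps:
(-282751 + W(11, -64))*(F(133, 611) - 329697) = (-282751 + (11 - 64)**2)*(133 - 329697) = (-282751 + (-53)**2)*(-329564) = (-282751 + 2809)*(-329564) = -279942*(-329564) = 92258805288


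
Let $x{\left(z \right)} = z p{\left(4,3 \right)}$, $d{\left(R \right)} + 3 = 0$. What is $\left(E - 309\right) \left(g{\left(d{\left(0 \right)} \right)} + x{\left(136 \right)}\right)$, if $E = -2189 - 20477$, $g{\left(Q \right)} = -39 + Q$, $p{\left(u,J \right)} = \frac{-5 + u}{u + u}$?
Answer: $1355525$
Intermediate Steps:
$p{\left(u,J \right)} = \frac{-5 + u}{2 u}$
$d{\left(R \right)} = -3$ ($d{\left(R \right)} = -3 + 0 = -3$)
$E = -22666$
$x{\left(z \right)} = - \frac{z}{8}$ ($x{\left(z \right)} = z \frac{-5 + 4}{2 \cdot 4} = z \frac{1}{2} \cdot \frac{1}{4} \left(-1\right) = z \left(- \frac{1}{8}\right) = - \frac{z}{8}$)
$\left(E - 309\right) \left(g{\left(d{\left(0 \right)} \right)} + x{\left(136 \right)}\right) = \left(-22666 - 309\right) \left(\left(-39 - 3\right) - 17\right) = - 22975 \left(-42 - 17\right) = \left(-22975\right) \left(-59\right) = 1355525$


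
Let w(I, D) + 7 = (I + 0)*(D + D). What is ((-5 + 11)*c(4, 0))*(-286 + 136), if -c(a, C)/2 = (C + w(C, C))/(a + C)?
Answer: -3150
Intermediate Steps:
w(I, D) = -7 + 2*D*I (w(I, D) = -7 + (I + 0)*(D + D) = -7 + I*(2*D) = -7 + 2*D*I)
c(a, C) = -2*(-7 + C + 2*C**2)/(C + a) (c(a, C) = -2*(C + (-7 + 2*C*C))/(a + C) = -2*(C + (-7 + 2*C**2))/(C + a) = -2*(-7 + C + 2*C**2)/(C + a))
((-5 + 11)*c(4, 0))*(-286 + 136) = ((-5 + 11)*(2*(7 - 1*0 - 2*0**2)/(0 + 4)))*(-286 + 136) = (6*(2*(7 + 0 - 2*0)/4))*(-150) = (6*(2*(1/4)*(7 + 0 + 0)))*(-150) = (6*(2*(1/4)*7))*(-150) = (6*(7/2))*(-150) = 21*(-150) = -3150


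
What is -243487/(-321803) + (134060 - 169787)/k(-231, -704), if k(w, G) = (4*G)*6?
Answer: 5203670711/1812394496 ≈ 2.8712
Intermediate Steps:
k(w, G) = 24*G
-243487/(-321803) + (134060 - 169787)/k(-231, -704) = -243487/(-321803) + (134060 - 169787)/((24*(-704))) = -243487*(-1/321803) - 35727/(-16896) = 243487/321803 - 35727*(-1/16896) = 243487/321803 + 11909/5632 = 5203670711/1812394496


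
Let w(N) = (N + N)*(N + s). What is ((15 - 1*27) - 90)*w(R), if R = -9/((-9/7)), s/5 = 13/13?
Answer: -17136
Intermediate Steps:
s = 5 (s = 5*(13/13) = 5*(13*(1/13)) = 5*1 = 5)
R = 7 (R = -9/((-9*⅐)) = -9/(-9/7) = -9*(-7/9) = 7)
w(N) = 2*N*(5 + N) (w(N) = (N + N)*(N + 5) = (2*N)*(5 + N) = 2*N*(5 + N))
((15 - 1*27) - 90)*w(R) = ((15 - 1*27) - 90)*(2*7*(5 + 7)) = ((15 - 27) - 90)*(2*7*12) = (-12 - 90)*168 = -102*168 = -17136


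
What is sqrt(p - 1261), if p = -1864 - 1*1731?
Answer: 2*I*sqrt(1214) ≈ 69.685*I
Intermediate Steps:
p = -3595 (p = -1864 - 1731 = -3595)
sqrt(p - 1261) = sqrt(-3595 - 1261) = sqrt(-4856) = 2*I*sqrt(1214)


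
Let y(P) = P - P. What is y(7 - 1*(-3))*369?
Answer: 0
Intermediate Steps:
y(P) = 0
y(7 - 1*(-3))*369 = 0*369 = 0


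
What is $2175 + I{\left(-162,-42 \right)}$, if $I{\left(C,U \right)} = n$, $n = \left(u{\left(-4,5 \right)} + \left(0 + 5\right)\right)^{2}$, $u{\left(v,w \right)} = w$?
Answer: $2275$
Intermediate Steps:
$n = 100$ ($n = \left(5 + \left(0 + 5\right)\right)^{2} = \left(5 + 5\right)^{2} = 10^{2} = 100$)
$I{\left(C,U \right)} = 100$
$2175 + I{\left(-162,-42 \right)} = 2175 + 100 = 2275$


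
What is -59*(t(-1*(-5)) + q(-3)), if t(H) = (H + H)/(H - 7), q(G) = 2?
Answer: 177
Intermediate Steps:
t(H) = 2*H/(-7 + H) (t(H) = (2*H)/(-7 + H) = 2*H/(-7 + H))
-59*(t(-1*(-5)) + q(-3)) = -59*(2*(-1*(-5))/(-7 - 1*(-5)) + 2) = -59*(2*5/(-7 + 5) + 2) = -59*(2*5/(-2) + 2) = -59*(2*5*(-½) + 2) = -59*(-5 + 2) = -59*(-3) = 177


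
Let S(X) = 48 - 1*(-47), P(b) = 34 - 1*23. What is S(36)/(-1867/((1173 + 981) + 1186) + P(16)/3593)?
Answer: -1140058900/6671391 ≈ -170.89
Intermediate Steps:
P(b) = 11 (P(b) = 34 - 23 = 11)
S(X) = 95 (S(X) = 48 + 47 = 95)
S(36)/(-1867/((1173 + 981) + 1186) + P(16)/3593) = 95/(-1867/((1173 + 981) + 1186) + 11/3593) = 95/(-1867/(2154 + 1186) + 11*(1/3593)) = 95/(-1867/3340 + 11/3593) = 95/(-6671391/12000620) = 95*(-12000620/6671391) = -1140058900/6671391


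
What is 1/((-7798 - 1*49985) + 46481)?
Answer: -1/11302 ≈ -8.8480e-5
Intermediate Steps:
1/((-7798 - 1*49985) + 46481) = 1/((-7798 - 49985) + 46481) = 1/(-57783 + 46481) = 1/(-11302) = -1/11302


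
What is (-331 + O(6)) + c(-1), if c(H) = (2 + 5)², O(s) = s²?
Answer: -246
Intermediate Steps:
c(H) = 49 (c(H) = 7² = 49)
(-331 + O(6)) + c(-1) = (-331 + 6²) + 49 = (-331 + 36) + 49 = -295 + 49 = -246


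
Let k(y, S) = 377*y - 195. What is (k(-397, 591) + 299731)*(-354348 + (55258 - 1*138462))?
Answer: -65574605584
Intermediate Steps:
k(y, S) = -195 + 377*y
(k(-397, 591) + 299731)*(-354348 + (55258 - 1*138462)) = ((-195 + 377*(-397)) + 299731)*(-354348 + (55258 - 1*138462)) = ((-195 - 149669) + 299731)*(-354348 + (55258 - 138462)) = (-149864 + 299731)*(-354348 - 83204) = 149867*(-437552) = -65574605584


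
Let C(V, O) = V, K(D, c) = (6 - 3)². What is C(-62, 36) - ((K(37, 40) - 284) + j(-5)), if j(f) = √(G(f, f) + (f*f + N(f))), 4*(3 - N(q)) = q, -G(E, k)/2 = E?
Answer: 213 - √157/2 ≈ 206.74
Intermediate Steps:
G(E, k) = -2*E
N(q) = 3 - q/4
K(D, c) = 9 (K(D, c) = 3² = 9)
j(f) = √(3 + f² - 9*f/4) (j(f) = √(-2*f + (f*f + (3 - f/4))) = √(-2*f + (f² + (3 - f/4))) = √(-2*f + (3 + f² - f/4)) = √(3 + f² - 9*f/4))
C(-62, 36) - ((K(37, 40) - 284) + j(-5)) = -62 - ((9 - 284) + √(12 - 9*(-5) + 4*(-5)²)/2) = -62 - (-275 + √(12 + 45 + 4*25)/2) = -62 - (-275 + √(12 + 45 + 100)/2) = -62 - (-275 + √157/2) = -62 + (275 - √157/2) = 213 - √157/2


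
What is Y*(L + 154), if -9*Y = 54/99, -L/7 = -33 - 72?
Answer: -1778/33 ≈ -53.879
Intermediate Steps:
L = 735 (L = -7*(-33 - 72) = -7*(-105) = 735)
Y = -2/33 (Y = -6/99 = -⅑*6/11 = -2/33 ≈ -0.060606)
Y*(L + 154) = -2*(735 + 154)/33 = -2/33*889 = -1778/33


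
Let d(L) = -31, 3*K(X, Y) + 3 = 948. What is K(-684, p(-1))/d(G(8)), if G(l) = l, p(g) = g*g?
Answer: -315/31 ≈ -10.161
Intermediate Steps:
p(g) = g²
K(X, Y) = 315 (K(X, Y) = -1 + (⅓)*948 = -1 + 316 = 315)
K(-684, p(-1))/d(G(8)) = 315/(-31) = 315*(-1/31) = -315/31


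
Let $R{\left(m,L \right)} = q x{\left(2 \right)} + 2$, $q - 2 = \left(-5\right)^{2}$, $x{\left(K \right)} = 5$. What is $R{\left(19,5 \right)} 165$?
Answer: $22605$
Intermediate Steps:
$q = 27$ ($q = 2 + \left(-5\right)^{2} = 2 + 25 = 27$)
$R{\left(m,L \right)} = 137$ ($R{\left(m,L \right)} = 27 \cdot 5 + 2 = 135 + 2 = 137$)
$R{\left(19,5 \right)} 165 = 137 \cdot 165 = 22605$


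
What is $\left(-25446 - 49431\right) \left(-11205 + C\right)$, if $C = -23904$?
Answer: $2628856593$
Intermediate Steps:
$\left(-25446 - 49431\right) \left(-11205 + C\right) = \left(-25446 - 49431\right) \left(-11205 - 23904\right) = \left(-74877\right) \left(-35109\right) = 2628856593$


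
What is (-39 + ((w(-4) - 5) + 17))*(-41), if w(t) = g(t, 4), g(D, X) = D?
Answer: 1271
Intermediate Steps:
w(t) = t
(-39 + ((w(-4) - 5) + 17))*(-41) = (-39 + ((-4 - 5) + 17))*(-41) = (-39 + (-9 + 17))*(-41) = (-39 + 8)*(-41) = -31*(-41) = 1271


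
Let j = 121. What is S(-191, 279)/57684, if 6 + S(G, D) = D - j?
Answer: 2/759 ≈ 0.0026350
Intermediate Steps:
S(G, D) = -127 + D (S(G, D) = -6 + (D - 1*121) = -6 + (D - 121) = -6 + (-121 + D) = -127 + D)
S(-191, 279)/57684 = (-127 + 279)/57684 = 152*(1/57684) = 2/759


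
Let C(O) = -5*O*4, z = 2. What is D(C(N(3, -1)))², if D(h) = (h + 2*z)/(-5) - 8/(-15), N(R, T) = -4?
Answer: 59536/225 ≈ 264.60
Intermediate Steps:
C(O) = -20*O
D(h) = -4/15 - h/5 (D(h) = (h + 2*2)/(-5) - 8/(-15) = (h + 4)*(-⅕) - 8*(-1/15) = (4 + h)*(-⅕) + 8/15 = (-⅘ - h/5) + 8/15 = -4/15 - h/5)
D(C(N(3, -1)))² = (-4/15 - (-4)*(-4))² = (-4/15 - ⅕*80)² = (-4/15 - 16)² = (-244/15)² = 59536/225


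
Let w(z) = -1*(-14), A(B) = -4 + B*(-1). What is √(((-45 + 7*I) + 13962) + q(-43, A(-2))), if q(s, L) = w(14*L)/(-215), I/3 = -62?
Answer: √583125365/215 ≈ 112.32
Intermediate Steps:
I = -186 (I = 3*(-62) = -186)
A(B) = -4 - B
w(z) = 14
q(s, L) = -14/215 (q(s, L) = 14/(-215) = 14*(-1/215) = -14/215)
√(((-45 + 7*I) + 13962) + q(-43, A(-2))) = √(((-45 + 7*(-186)) + 13962) - 14/215) = √(((-45 - 1302) + 13962) - 14/215) = √((-1347 + 13962) - 14/215) = √(12615 - 14/215) = √(2712211/215) = √583125365/215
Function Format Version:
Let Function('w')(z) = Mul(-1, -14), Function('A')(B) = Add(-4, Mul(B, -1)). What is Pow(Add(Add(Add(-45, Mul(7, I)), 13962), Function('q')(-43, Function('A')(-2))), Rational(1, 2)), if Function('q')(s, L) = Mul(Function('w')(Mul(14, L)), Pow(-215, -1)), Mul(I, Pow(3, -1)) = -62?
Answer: Mul(Rational(1, 215), Pow(583125365, Rational(1, 2))) ≈ 112.32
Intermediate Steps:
I = -186 (I = Mul(3, -62) = -186)
Function('A')(B) = Add(-4, Mul(-1, B))
Function('w')(z) = 14
Function('q')(s, L) = Rational(-14, 215) (Function('q')(s, L) = Mul(14, Pow(-215, -1)) = Mul(14, Rational(-1, 215)) = Rational(-14, 215))
Pow(Add(Add(Add(-45, Mul(7, I)), 13962), Function('q')(-43, Function('A')(-2))), Rational(1, 2)) = Pow(Add(Add(Add(-45, Mul(7, -186)), 13962), Rational(-14, 215)), Rational(1, 2)) = Pow(Add(Add(Add(-45, -1302), 13962), Rational(-14, 215)), Rational(1, 2)) = Pow(Add(Add(-1347, 13962), Rational(-14, 215)), Rational(1, 2)) = Pow(Add(12615, Rational(-14, 215)), Rational(1, 2)) = Pow(Rational(2712211, 215), Rational(1, 2)) = Mul(Rational(1, 215), Pow(583125365, Rational(1, 2)))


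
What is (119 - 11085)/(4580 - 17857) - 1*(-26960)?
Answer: 357958886/13277 ≈ 26961.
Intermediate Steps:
(119 - 11085)/(4580 - 17857) - 1*(-26960) = -10966/(-13277) + 26960 = -10966*(-1/13277) + 26960 = 10966/13277 + 26960 = 357958886/13277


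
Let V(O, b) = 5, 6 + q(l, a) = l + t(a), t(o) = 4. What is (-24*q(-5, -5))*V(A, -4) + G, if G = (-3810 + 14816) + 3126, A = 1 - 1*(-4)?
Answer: 14972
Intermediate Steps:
A = 5 (A = 1 + 4 = 5)
q(l, a) = -2 + l (q(l, a) = -6 + (l + 4) = -6 + (4 + l) = -2 + l)
G = 14132 (G = 11006 + 3126 = 14132)
(-24*q(-5, -5))*V(A, -4) + G = -24*(-2 - 5)*5 + 14132 = -24*(-7)*5 + 14132 = 168*5 + 14132 = 840 + 14132 = 14972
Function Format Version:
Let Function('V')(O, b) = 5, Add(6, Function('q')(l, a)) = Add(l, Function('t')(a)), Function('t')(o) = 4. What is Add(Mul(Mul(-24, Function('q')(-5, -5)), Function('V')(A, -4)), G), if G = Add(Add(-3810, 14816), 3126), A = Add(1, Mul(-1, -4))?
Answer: 14972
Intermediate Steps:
A = 5 (A = Add(1, 4) = 5)
Function('q')(l, a) = Add(-2, l) (Function('q')(l, a) = Add(-6, Add(l, 4)) = Add(-6, Add(4, l)) = Add(-2, l))
G = 14132 (G = Add(11006, 3126) = 14132)
Add(Mul(Mul(-24, Function('q')(-5, -5)), Function('V')(A, -4)), G) = Add(Mul(Mul(-24, Add(-2, -5)), 5), 14132) = Add(Mul(Mul(-24, -7), 5), 14132) = Add(Mul(168, 5), 14132) = Add(840, 14132) = 14972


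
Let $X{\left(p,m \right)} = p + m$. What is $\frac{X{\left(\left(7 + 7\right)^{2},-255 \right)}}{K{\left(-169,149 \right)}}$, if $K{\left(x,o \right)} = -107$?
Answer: $\frac{59}{107} \approx 0.5514$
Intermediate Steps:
$X{\left(p,m \right)} = m + p$
$\frac{X{\left(\left(7 + 7\right)^{2},-255 \right)}}{K{\left(-169,149 \right)}} = \frac{-255 + \left(7 + 7\right)^{2}}{-107} = \left(-255 + 14^{2}\right) \left(- \frac{1}{107}\right) = \left(-255 + 196\right) \left(- \frac{1}{107}\right) = \left(-59\right) \left(- \frac{1}{107}\right) = \frac{59}{107}$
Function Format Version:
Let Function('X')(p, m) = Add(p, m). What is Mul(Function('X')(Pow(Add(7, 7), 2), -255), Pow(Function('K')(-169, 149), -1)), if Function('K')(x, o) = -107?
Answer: Rational(59, 107) ≈ 0.55140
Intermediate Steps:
Function('X')(p, m) = Add(m, p)
Mul(Function('X')(Pow(Add(7, 7), 2), -255), Pow(Function('K')(-169, 149), -1)) = Mul(Add(-255, Pow(Add(7, 7), 2)), Pow(-107, -1)) = Mul(Add(-255, Pow(14, 2)), Rational(-1, 107)) = Mul(Add(-255, 196), Rational(-1, 107)) = Mul(-59, Rational(-1, 107)) = Rational(59, 107)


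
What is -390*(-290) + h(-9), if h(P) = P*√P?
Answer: 113100 - 27*I ≈ 1.131e+5 - 27.0*I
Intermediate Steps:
h(P) = P^(3/2)
-390*(-290) + h(-9) = -390*(-290) + (-9)^(3/2) = 113100 - 27*I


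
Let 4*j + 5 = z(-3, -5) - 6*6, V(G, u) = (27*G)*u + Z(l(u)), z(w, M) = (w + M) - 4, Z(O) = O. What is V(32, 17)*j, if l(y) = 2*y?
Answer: -390133/2 ≈ -1.9507e+5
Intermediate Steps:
z(w, M) = -4 + M + w (z(w, M) = (M + w) - 4 = -4 + M + w)
V(G, u) = 2*u + 27*G*u (V(G, u) = (27*G)*u + 2*u = 27*G*u + 2*u = 2*u + 27*G*u)
j = -53/4 (j = -5/4 + ((-4 - 5 - 3) - 6*6)/4 = -5/4 + (-12 - 36)/4 = -5/4 + (1/4)*(-48) = -5/4 - 12 = -53/4 ≈ -13.250)
V(32, 17)*j = (17*(2 + 27*32))*(-53/4) = (17*(2 + 864))*(-53/4) = (17*866)*(-53/4) = 14722*(-53/4) = -390133/2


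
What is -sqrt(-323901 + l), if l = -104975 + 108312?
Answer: -2*I*sqrt(80141) ≈ -566.18*I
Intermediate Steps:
l = 3337
-sqrt(-323901 + l) = -sqrt(-323901 + 3337) = -sqrt(-320564) = -2*I*sqrt(80141)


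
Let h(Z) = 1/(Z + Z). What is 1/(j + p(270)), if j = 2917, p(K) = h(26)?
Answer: 52/151685 ≈ 0.00034282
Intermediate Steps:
h(Z) = 1/(2*Z)
p(K) = 1/52 (p(K) = (1/2)/26 = (1/2)*(1/26) = 1/52)
1/(j + p(270)) = 1/(2917 + 1/52) = 1/(151685/52) = 52/151685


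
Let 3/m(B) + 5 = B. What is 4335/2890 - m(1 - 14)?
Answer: 5/3 ≈ 1.6667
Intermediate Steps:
m(B) = 3/(-5 + B)
4335/2890 - m(1 - 14) = 4335/2890 - 3/(-5 + (1 - 14)) = 4335*(1/2890) - 3/(-5 - 13) = 3/2 - 3/(-18) = 3/2 - 3*(-1)/18 = 3/2 - 1*(-1/6) = 3/2 + 1/6 = 5/3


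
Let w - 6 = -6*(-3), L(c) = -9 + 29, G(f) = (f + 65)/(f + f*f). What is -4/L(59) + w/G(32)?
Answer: 126623/485 ≈ 261.08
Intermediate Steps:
G(f) = (65 + f)/(f + f**2)
L(c) = 20
w = 24 (w = 6 - 6*(-3) = 6 + 18 = 24)
-4/L(59) + w/G(32) = -4/20 + 24/(((65 + 32)/(32*(1 + 32)))) = -4*1/20 + 24/(((1/32)*97/33)) = -1/5 + 24/(((1/32)*(1/33)*97)) = -1/5 + 24/(97/1056) = -1/5 + 24*(1056/97) = -1/5 + 25344/97 = 126623/485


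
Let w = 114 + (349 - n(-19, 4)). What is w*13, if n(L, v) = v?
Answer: 5967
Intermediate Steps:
w = 459 (w = 114 + (349 - 1*4) = 114 + (349 - 4) = 114 + 345 = 459)
w*13 = 459*13 = 5967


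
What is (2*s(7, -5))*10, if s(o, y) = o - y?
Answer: 240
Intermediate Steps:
(2*s(7, -5))*10 = (2*(7 - 1*(-5)))*10 = (2*(7 + 5))*10 = (2*12)*10 = 24*10 = 240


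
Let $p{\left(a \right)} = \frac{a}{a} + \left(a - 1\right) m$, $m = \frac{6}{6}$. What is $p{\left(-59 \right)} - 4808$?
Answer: $-4867$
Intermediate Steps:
$m = 1$ ($m = 6 \cdot \frac{1}{6} = 1$)
$p{\left(a \right)} = a$ ($p{\left(a \right)} = \frac{a}{a} + \left(a - 1\right) 1 = 1 + \left(-1 + a\right) 1 = 1 + \left(-1 + a\right) = a$)
$p{\left(-59 \right)} - 4808 = -59 - 4808 = -4867$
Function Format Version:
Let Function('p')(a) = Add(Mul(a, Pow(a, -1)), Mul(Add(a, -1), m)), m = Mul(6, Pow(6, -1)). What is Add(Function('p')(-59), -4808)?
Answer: -4867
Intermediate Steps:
m = 1 (m = Mul(6, Rational(1, 6)) = 1)
Function('p')(a) = a (Function('p')(a) = Add(Mul(a, Pow(a, -1)), Mul(Add(a, -1), 1)) = Add(1, Mul(Add(-1, a), 1)) = Add(1, Add(-1, a)) = a)
Add(Function('p')(-59), -4808) = Add(-59, -4808) = -4867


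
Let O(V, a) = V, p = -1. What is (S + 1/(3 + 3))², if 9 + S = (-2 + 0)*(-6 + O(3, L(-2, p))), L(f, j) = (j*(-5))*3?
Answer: 289/36 ≈ 8.0278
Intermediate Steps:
L(f, j) = -15*j (L(f, j) = -5*j*3 = -15*j)
S = -3 (S = -9 + (-2 + 0)*(-6 + 3) = -9 - 2*(-3) = -9 + 6 = -3)
(S + 1/(3 + 3))² = (-3 + 1/(3 + 3))² = (-3 + 1/6)² = (-3 + ⅙)² = (-17/6)² = 289/36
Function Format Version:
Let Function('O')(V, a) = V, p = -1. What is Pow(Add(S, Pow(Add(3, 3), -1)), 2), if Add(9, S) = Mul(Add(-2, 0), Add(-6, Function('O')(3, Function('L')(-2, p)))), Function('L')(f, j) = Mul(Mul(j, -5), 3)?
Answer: Rational(289, 36) ≈ 8.0278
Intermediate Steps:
Function('L')(f, j) = Mul(-15, j) (Function('L')(f, j) = Mul(Mul(-5, j), 3) = Mul(-15, j))
S = -3 (S = Add(-9, Mul(Add(-2, 0), Add(-6, 3))) = Add(-9, Mul(-2, -3)) = Add(-9, 6) = -3)
Pow(Add(S, Pow(Add(3, 3), -1)), 2) = Pow(Add(-3, Pow(Add(3, 3), -1)), 2) = Pow(Add(-3, Pow(6, -1)), 2) = Pow(Add(-3, Rational(1, 6)), 2) = Pow(Rational(-17, 6), 2) = Rational(289, 36)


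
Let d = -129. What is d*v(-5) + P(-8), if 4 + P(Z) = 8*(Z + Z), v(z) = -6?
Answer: 642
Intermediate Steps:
P(Z) = -4 + 16*Z (P(Z) = -4 + 8*(Z + Z) = -4 + 8*(2*Z) = -4 + 16*Z)
d*v(-5) + P(-8) = -129*(-6) + (-4 + 16*(-8)) = 774 + (-4 - 128) = 774 - 132 = 642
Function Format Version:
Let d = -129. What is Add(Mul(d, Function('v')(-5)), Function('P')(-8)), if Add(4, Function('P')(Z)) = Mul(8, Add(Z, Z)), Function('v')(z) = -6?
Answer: 642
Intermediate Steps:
Function('P')(Z) = Add(-4, Mul(16, Z)) (Function('P')(Z) = Add(-4, Mul(8, Add(Z, Z))) = Add(-4, Mul(8, Mul(2, Z))) = Add(-4, Mul(16, Z)))
Add(Mul(d, Function('v')(-5)), Function('P')(-8)) = Add(Mul(-129, -6), Add(-4, Mul(16, -8))) = Add(774, Add(-4, -128)) = Add(774, -132) = 642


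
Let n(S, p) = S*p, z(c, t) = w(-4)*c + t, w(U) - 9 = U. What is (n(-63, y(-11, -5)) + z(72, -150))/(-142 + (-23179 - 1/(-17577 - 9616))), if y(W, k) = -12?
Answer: -13134219/317083976 ≈ -0.041422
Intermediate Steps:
w(U) = 9 + U
z(c, t) = t + 5*c (z(c, t) = (9 - 4)*c + t = 5*c + t = t + 5*c)
(n(-63, y(-11, -5)) + z(72, -150))/(-142 + (-23179 - 1/(-17577 - 9616))) = (-63*(-12) + (-150 + 5*72))/(-142 + (-23179 - 1/(-17577 - 9616))) = (756 + (-150 + 360))/(-142 + (-23179 - 1/(-27193))) = (756 + 210)/(-142 + (-23179 - 1*(-1/27193))) = 966/(-142 + (-23179 + 1/27193)) = 966/(-142 - 630306546/27193) = 966/(-634167952/27193) = 966*(-27193/634167952) = -13134219/317083976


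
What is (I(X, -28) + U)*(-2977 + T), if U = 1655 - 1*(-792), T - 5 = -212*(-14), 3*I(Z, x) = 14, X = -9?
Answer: -29420/3 ≈ -9806.7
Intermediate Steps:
I(Z, x) = 14/3 (I(Z, x) = (⅓)*14 = 14/3)
T = 2973 (T = 5 - 212*(-14) = 5 + 2968 = 2973)
U = 2447 (U = 1655 + 792 = 2447)
(I(X, -28) + U)*(-2977 + T) = (14/3 + 2447)*(-2977 + 2973) = (7355/3)*(-4) = -29420/3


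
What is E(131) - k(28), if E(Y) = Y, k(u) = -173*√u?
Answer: 131 + 346*√7 ≈ 1046.4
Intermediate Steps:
E(131) - k(28) = 131 - (-173)*√28 = 131 - (-173)*2*√7 = 131 - (-346)*√7 = 131 + 346*√7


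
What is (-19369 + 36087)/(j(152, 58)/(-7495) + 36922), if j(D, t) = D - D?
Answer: 8359/18461 ≈ 0.45279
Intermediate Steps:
j(D, t) = 0
(-19369 + 36087)/(j(152, 58)/(-7495) + 36922) = (-19369 + 36087)/(0/(-7495) + 36922) = 16718/(0*(-1/7495) + 36922) = 16718/(0 + 36922) = 16718/36922 = 16718*(1/36922) = 8359/18461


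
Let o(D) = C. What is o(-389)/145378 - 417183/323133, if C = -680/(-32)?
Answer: -4255604463/3296591528 ≈ -1.2909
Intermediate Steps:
C = 85/4 (C = -680*(-1/32) = 85/4 ≈ 21.250)
o(D) = 85/4
o(-389)/145378 - 417183/323133 = (85/4)/145378 - 417183/323133 = (85/4)*(1/145378) - 417183*1/323133 = 85/581512 - 7319/5669 = -4255604463/3296591528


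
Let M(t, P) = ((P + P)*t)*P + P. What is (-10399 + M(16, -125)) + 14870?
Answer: 504346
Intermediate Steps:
M(t, P) = P + 2*t*P² (M(t, P) = ((2*P)*t)*P + P = (2*P*t)*P + P = 2*t*P² + P = P + 2*t*P²)
(-10399 + M(16, -125)) + 14870 = (-10399 - 125*(1 + 2*(-125)*16)) + 14870 = (-10399 - 125*(1 - 4000)) + 14870 = (-10399 - 125*(-3999)) + 14870 = (-10399 + 499875) + 14870 = 489476 + 14870 = 504346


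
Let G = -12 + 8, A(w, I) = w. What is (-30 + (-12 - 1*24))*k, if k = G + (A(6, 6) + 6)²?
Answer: -9240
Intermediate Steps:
G = -4
k = 140 (k = -4 + (6 + 6)² = -4 + 12² = -4 + 144 = 140)
(-30 + (-12 - 1*24))*k = (-30 + (-12 - 1*24))*140 = (-30 + (-12 - 24))*140 = (-30 - 36)*140 = -66*140 = -9240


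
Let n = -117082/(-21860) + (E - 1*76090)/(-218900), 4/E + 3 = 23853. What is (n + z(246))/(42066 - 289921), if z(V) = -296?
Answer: 414129315153343/353583507754743750 ≈ 0.0011712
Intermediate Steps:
E = 2/11925 (E = 4/(-3 + 23853) = 4/23850 = 4*(1/23850) = 2/11925 ≈ 0.00016771)
n = 8136599576657/1426574036250 (n = -117082/(-21860) + (2/11925 - 1*76090)/(-218900) = -117082*(-1/21860) + (2/11925 - 76090)*(-1/218900) = 58541/10930 - 907373248/11925*(-1/218900) = 58541/10930 + 226843312/652595625 = 8136599576657/1426574036250 ≈ 5.7036)
(n + z(246))/(42066 - 289921) = (8136599576657/1426574036250 - 296)/(42066 - 289921) = -414129315153343/1426574036250/(-247855) = -414129315153343/1426574036250*(-1/247855) = 414129315153343/353583507754743750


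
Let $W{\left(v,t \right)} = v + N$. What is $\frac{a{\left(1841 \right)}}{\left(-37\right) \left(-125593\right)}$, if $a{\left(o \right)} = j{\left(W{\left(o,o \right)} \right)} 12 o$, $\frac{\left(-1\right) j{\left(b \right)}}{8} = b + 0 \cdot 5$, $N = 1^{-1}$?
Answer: $- \frac{325547712}{4646941} \approx -70.056$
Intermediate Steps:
$N = 1$
$W{\left(v,t \right)} = 1 + v$ ($W{\left(v,t \right)} = v + 1 = 1 + v$)
$j{\left(b \right)} = - 8 b$ ($j{\left(b \right)} = - 8 \left(b + 0 \cdot 5\right) = - 8 \left(b + 0\right) = - 8 b$)
$a{\left(o \right)} = o \left(-96 - 96 o\right)$ ($a{\left(o \right)} = - 8 \left(1 + o\right) 12 o = \left(-8 - 8 o\right) 12 o = \left(-96 - 96 o\right) o = o \left(-96 - 96 o\right)$)
$\frac{a{\left(1841 \right)}}{\left(-37\right) \left(-125593\right)} = \frac{96 \cdot 1841 \left(-1 - 1841\right)}{\left(-37\right) \left(-125593\right)} = \frac{96 \cdot 1841 \left(-1 - 1841\right)}{4646941} = 96 \cdot 1841 \left(-1842\right) \frac{1}{4646941} = \left(-325547712\right) \frac{1}{4646941} = - \frac{325547712}{4646941}$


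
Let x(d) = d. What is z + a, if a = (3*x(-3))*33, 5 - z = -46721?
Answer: 46429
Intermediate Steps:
z = 46726 (z = 5 - 1*(-46721) = 5 + 46721 = 46726)
a = -297 (a = (3*(-3))*33 = -9*33 = -297)
z + a = 46726 - 297 = 46429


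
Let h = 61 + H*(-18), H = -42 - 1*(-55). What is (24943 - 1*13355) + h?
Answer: 11415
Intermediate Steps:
H = 13 (H = -42 + 55 = 13)
h = -173 (h = 61 + 13*(-18) = 61 - 234 = -173)
(24943 - 1*13355) + h = (24943 - 1*13355) - 173 = (24943 - 13355) - 173 = 11588 - 173 = 11415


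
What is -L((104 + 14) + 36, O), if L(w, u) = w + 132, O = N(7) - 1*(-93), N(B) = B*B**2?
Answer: -286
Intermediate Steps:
N(B) = B**3
O = 436 (O = 7**3 - 1*(-93) = 343 + 93 = 436)
L(w, u) = 132 + w
-L((104 + 14) + 36, O) = -(132 + ((104 + 14) + 36)) = -(132 + (118 + 36)) = -(132 + 154) = -1*286 = -286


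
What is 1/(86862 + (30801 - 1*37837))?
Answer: 1/79826 ≈ 1.2527e-5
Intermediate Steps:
1/(86862 + (30801 - 1*37837)) = 1/(86862 + (30801 - 37837)) = 1/(86862 - 7036) = 1/79826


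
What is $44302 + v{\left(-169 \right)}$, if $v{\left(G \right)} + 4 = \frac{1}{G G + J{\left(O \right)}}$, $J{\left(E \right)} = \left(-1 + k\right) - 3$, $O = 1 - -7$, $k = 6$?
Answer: $\frac{1265283775}{28563} \approx 44298.0$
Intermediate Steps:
$O = 8$ ($O = 1 + 7 = 8$)
$J{\left(E \right)} = 2$ ($J{\left(E \right)} = \left(-1 + 6\right) - 3 = 5 - 3 = 2$)
$v{\left(G \right)} = -4 + \frac{1}{2 + G^{2}}$ ($v{\left(G \right)} = -4 + \frac{1}{G G + 2} = -4 + \frac{1}{G^{2} + 2} = -4 + \frac{1}{2 + G^{2}}$)
$44302 + v{\left(-169 \right)} = 44302 + \frac{-7 - 4 \left(-169\right)^{2}}{2 + \left(-169\right)^{2}} = 44302 + \frac{-7 - 114244}{2 + 28561} = 44302 + \frac{-7 - 114244}{28563} = 44302 + \frac{1}{28563} \left(-114251\right) = 44302 - \frac{114251}{28563} = \frac{1265283775}{28563}$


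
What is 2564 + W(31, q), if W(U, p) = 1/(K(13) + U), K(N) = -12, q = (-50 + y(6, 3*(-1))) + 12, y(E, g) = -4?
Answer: 48717/19 ≈ 2564.1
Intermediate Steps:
q = -42 (q = (-50 - 4) + 12 = -54 + 12 = -42)
W(U, p) = 1/(-12 + U)
2564 + W(31, q) = 2564 + 1/(-12 + 31) = 2564 + 1/19 = 48717/19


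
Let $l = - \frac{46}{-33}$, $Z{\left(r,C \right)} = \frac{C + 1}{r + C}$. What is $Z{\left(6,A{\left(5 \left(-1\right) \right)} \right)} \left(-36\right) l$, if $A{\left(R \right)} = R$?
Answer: $\frac{2208}{11} \approx 200.73$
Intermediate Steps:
$Z{\left(r,C \right)} = \frac{1 + C}{C + r}$
$l = \frac{46}{33}$ ($l = \left(-46\right) \left(- \frac{1}{33}\right) = \frac{46}{33} \approx 1.3939$)
$Z{\left(6,A{\left(5 \left(-1\right) \right)} \right)} \left(-36\right) l = \frac{1 + 5 \left(-1\right)}{5 \left(-1\right) + 6} \left(-36\right) \frac{46}{33} = \frac{1 - 5}{-5 + 6} \left(-36\right) \frac{46}{33} = 1^{-1} \left(-4\right) \left(-36\right) \frac{46}{33} = 1 \left(-4\right) \left(-36\right) \frac{46}{33} = \left(-4\right) \left(-36\right) \frac{46}{33} = 144 \cdot \frac{46}{33} = \frac{2208}{11}$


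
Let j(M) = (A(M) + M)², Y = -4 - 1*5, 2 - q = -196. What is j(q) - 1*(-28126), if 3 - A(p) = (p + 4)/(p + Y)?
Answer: 2432546215/35721 ≈ 68099.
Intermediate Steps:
q = 198 (q = 2 - 1*(-196) = 2 + 196 = 198)
Y = -9 (Y = -4 - 5 = -9)
A(p) = 3 - (4 + p)/(-9 + p) (A(p) = 3 - (p + 4)/(p - 9) = 3 - (4 + p)/(-9 + p))
j(M) = (M + (-31 + 2*M)/(-9 + M))² (j(M) = ((-31 + 2*M)/(-9 + M) + M)² = (M + (-31 + 2*M)/(-9 + M))²)
j(q) - 1*(-28126) = (-31 + 198² - 7*198)²/(-9 + 198)² - 1*(-28126) = (-31 + 39204 - 1386)²/189² + 28126 = (1/35721)*37787² + 28126 = (1/35721)*1427857369 + 28126 = 1427857369/35721 + 28126 = 2432546215/35721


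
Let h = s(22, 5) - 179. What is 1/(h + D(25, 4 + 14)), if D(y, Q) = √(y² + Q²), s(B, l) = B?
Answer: -157/23700 - √949/23700 ≈ -0.0079243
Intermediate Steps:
D(y, Q) = √(Q² + y²)
h = -157 (h = 22 - 179 = -157)
1/(h + D(25, 4 + 14)) = 1/(-157 + √((4 + 14)² + 25²)) = 1/(-157 + √(18² + 625)) = 1/(-157 + √(324 + 625)) = 1/(-157 + √949)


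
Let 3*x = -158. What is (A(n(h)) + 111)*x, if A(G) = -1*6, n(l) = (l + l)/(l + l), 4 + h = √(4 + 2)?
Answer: -5530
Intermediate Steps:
x = -158/3 (x = (⅓)*(-158) = -158/3 ≈ -52.667)
h = -4 + √6 (h = -4 + √(4 + 2) = -4 + √6 ≈ -1.5505)
n(l) = 1 (n(l) = (2*l)/((2*l)) = (2*l)*(1/(2*l)) = 1)
A(G) = -6
(A(n(h)) + 111)*x = (-6 + 111)*(-158/3) = 105*(-158/3) = -5530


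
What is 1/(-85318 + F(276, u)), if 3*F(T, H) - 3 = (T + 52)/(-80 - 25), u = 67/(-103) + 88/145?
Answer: -315/26875183 ≈ -1.1721e-5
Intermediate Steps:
u = -651/14935 (u = 67*(-1/103) + 88*(1/145) = -67/103 + 88/145 = -651/14935 ≈ -0.043589)
F(T, H) = 263/315 - T/315 (F(T, H) = 1 + ((T + 52)/(-80 - 25))/3 = 1 + ((52 + T)/(-105))/3 = 1 + ((52 + T)*(-1/105))/3 = 1 + (-52/105 - T/105)/3 = 1 + (-52/315 - T/315) = 263/315 - T/315)
1/(-85318 + F(276, u)) = 1/(-85318 + (263/315 - 1/315*276)) = 1/(-85318 + (263/315 - 92/105)) = 1/(-85318 - 13/315) = 1/(-26875183/315) = -315/26875183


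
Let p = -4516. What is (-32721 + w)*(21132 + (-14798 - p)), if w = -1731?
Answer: -373804200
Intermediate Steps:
(-32721 + w)*(21132 + (-14798 - p)) = (-32721 - 1731)*(21132 + (-14798 - 1*(-4516))) = -34452*(21132 + (-14798 + 4516)) = -34452*(21132 - 10282) = -34452*10850 = -373804200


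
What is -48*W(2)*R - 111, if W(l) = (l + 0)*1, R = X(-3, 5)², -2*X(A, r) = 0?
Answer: -111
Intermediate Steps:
X(A, r) = 0 (X(A, r) = -½*0 = 0)
R = 0 (R = 0² = 0)
W(l) = l (W(l) = l*1 = l)
-48*W(2)*R - 111 = -96*0 - 111 = -48*0 - 111 = 0 - 111 = -111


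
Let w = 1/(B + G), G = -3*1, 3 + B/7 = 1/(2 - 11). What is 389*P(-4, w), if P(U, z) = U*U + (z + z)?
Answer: 1380950/223 ≈ 6192.6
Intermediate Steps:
B = -196/9 (B = -21 + 7/(2 - 11) = -21 + 7/(-9) = -21 + 7*(-1/9) = -21 - 7/9 = -196/9 ≈ -21.778)
G = -3
w = -9/223 (w = 1/(-196/9 - 3) = 1/(-223/9) = -9/223 ≈ -0.040359)
P(U, z) = U**2 + 2*z
389*P(-4, w) = 389*((-4)**2 + 2*(-9/223)) = 389*(16 - 18/223) = 389*(3550/223) = 1380950/223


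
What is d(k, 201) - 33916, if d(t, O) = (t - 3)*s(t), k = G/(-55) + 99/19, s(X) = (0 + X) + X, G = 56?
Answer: -37026202448/1092025 ≈ -33906.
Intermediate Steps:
s(X) = 2*X (s(X) = X + X = 2*X)
k = 4381/1045 (k = 56/(-55) + 99/19 = 56*(-1/55) + 99*(1/19) = -56/55 + 99/19 = 4381/1045 ≈ 4.1923)
d(t, O) = 2*t*(-3 + t) (d(t, O) = (t - 3)*(2*t) = (-3 + t)*(2*t) = 2*t*(-3 + t))
d(k, 201) - 33916 = 2*(4381/1045)*(-3 + 4381/1045) - 33916 = 2*(4381/1045)*(1246/1045) - 33916 = 10917452/1092025 - 33916 = -37026202448/1092025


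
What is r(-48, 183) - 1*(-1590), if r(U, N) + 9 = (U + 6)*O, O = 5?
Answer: 1371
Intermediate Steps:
r(U, N) = 21 + 5*U (r(U, N) = -9 + (U + 6)*5 = -9 + (6 + U)*5 = -9 + (30 + 5*U) = 21 + 5*U)
r(-48, 183) - 1*(-1590) = (21 + 5*(-48)) - 1*(-1590) = (21 - 240) + 1590 = -219 + 1590 = 1371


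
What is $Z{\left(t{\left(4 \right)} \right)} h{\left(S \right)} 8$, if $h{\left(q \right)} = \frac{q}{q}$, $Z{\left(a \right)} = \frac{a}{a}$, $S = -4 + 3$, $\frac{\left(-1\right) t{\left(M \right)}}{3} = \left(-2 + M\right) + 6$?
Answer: $8$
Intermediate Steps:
$t{\left(M \right)} = -12 - 3 M$ ($t{\left(M \right)} = - 3 \left(\left(-2 + M\right) + 6\right) = - 3 \left(4 + M\right) = -12 - 3 M$)
$S = -1$
$Z{\left(a \right)} = 1$
$h{\left(q \right)} = 1$
$Z{\left(t{\left(4 \right)} \right)} h{\left(S \right)} 8 = 1 \cdot 1 \cdot 8 = 1 \cdot 8 = 8$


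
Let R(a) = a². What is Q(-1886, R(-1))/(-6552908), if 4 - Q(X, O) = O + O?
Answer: -1/3276454 ≈ -3.0521e-7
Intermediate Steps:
Q(X, O) = 4 - 2*O (Q(X, O) = 4 - (O + O) = 4 - 2*O)
Q(-1886, R(-1))/(-6552908) = (4 - 2*(-1)²)/(-6552908) = (4 - 2*1)*(-1/6552908) = (4 - 2)*(-1/6552908) = 2*(-1/6552908) = -1/3276454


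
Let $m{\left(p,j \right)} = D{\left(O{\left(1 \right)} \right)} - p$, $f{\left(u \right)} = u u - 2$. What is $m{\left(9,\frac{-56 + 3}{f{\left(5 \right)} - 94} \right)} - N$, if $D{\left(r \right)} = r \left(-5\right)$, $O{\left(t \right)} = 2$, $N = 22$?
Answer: $-41$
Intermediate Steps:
$f{\left(u \right)} = -2 + u^{2}$ ($f{\left(u \right)} = u^{2} - 2 = -2 + u^{2}$)
$D{\left(r \right)} = - 5 r$
$m{\left(p,j \right)} = -10 - p$ ($m{\left(p,j \right)} = \left(-5\right) 2 - p = -10 - p$)
$m{\left(9,\frac{-56 + 3}{f{\left(5 \right)} - 94} \right)} - N = \left(-10 - 9\right) - 22 = -19 - 22 = -41$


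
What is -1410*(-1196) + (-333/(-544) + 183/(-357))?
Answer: 6421659259/3808 ≈ 1.6864e+6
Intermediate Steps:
-1410*(-1196) + (-333/(-544) + 183/(-357)) = 1686360 + (-333*(-1/544) + 183*(-1/357)) = 1686360 + (333/544 - 61/119) = 1686360 + 379/3808 = 6421659259/3808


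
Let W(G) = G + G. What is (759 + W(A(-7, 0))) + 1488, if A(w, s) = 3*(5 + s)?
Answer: 2277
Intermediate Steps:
A(w, s) = 15 + 3*s
W(G) = 2*G
(759 + W(A(-7, 0))) + 1488 = (759 + 2*(15 + 3*0)) + 1488 = (759 + 2*(15 + 0)) + 1488 = (759 + 2*15) + 1488 = (759 + 30) + 1488 = 789 + 1488 = 2277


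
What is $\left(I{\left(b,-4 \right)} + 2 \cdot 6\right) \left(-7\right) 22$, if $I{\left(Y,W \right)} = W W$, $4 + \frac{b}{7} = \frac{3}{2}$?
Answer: $-4312$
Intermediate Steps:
$b = - \frac{35}{2}$ ($b = -28 + 7 \cdot \frac{3}{2} = -28 + \frac{21}{2} = - \frac{35}{2} \approx -17.5$)
$I{\left(Y,W \right)} = W^{2}$
$\left(I{\left(b,-4 \right)} + 2 \cdot 6\right) \left(-7\right) 22 = \left(\left(-4\right)^{2} + 2 \cdot 6\right) \left(-7\right) 22 = \left(16 + 12\right) \left(-7\right) 22 = 28 \left(-7\right) 22 = \left(-196\right) 22 = -4312$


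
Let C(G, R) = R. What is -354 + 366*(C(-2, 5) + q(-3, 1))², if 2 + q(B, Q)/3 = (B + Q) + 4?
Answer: 8796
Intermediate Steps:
q(B, Q) = 6 + 3*B + 3*Q (q(B, Q) = -6 + 3*((B + Q) + 4) = -6 + 3*(4 + B + Q) = -6 + (12 + 3*B + 3*Q) = 6 + 3*B + 3*Q)
-354 + 366*(C(-2, 5) + q(-3, 1))² = -354 + 366*(5 + (6 + 3*(-3) + 3*1))² = -354 + 366*(5 + (6 - 9 + 3))² = -354 + 366*(5 + 0)² = -354 + 366*5² = -354 + 366*25 = -354 + 9150 = 8796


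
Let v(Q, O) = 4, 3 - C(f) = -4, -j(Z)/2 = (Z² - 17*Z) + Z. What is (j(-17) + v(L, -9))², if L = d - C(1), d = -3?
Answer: 1249924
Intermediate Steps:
j(Z) = -2*Z² + 32*Z (j(Z) = -2*((Z² - 17*Z) + Z) = -2*(Z² - 16*Z) = -2*Z² + 32*Z)
C(f) = 7 (C(f) = 3 - 1*(-4) = 3 + 4 = 7)
L = -10 (L = -3 - 1*7 = -3 - 7 = -10)
(j(-17) + v(L, -9))² = (2*(-17)*(16 - 1*(-17)) + 4)² = (2*(-17)*(16 + 17) + 4)² = (2*(-17)*33 + 4)² = (-1122 + 4)² = (-1118)² = 1249924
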